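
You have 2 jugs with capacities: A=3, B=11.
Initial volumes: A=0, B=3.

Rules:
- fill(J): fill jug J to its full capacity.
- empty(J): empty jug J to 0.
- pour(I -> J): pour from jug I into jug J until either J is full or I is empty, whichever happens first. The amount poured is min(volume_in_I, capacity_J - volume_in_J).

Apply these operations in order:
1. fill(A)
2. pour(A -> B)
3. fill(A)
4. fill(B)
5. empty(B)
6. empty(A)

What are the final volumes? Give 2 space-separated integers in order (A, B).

Answer: 0 0

Derivation:
Step 1: fill(A) -> (A=3 B=3)
Step 2: pour(A -> B) -> (A=0 B=6)
Step 3: fill(A) -> (A=3 B=6)
Step 4: fill(B) -> (A=3 B=11)
Step 5: empty(B) -> (A=3 B=0)
Step 6: empty(A) -> (A=0 B=0)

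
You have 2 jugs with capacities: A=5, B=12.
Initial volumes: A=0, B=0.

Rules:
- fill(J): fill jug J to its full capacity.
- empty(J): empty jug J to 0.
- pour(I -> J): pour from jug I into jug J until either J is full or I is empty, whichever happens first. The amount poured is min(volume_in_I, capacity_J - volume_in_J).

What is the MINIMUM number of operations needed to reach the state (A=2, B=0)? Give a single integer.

BFS from (A=0, B=0). One shortest path:
  1. fill(B) -> (A=0 B=12)
  2. pour(B -> A) -> (A=5 B=7)
  3. empty(A) -> (A=0 B=7)
  4. pour(B -> A) -> (A=5 B=2)
  5. empty(A) -> (A=0 B=2)
  6. pour(B -> A) -> (A=2 B=0)
Reached target in 6 moves.

Answer: 6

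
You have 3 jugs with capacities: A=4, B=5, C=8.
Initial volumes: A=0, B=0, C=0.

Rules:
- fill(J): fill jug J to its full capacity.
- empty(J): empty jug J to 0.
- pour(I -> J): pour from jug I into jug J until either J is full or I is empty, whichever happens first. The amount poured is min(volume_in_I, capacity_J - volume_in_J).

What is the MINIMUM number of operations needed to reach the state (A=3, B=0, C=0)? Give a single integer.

BFS from (A=0, B=0, C=0). One shortest path:
  1. fill(C) -> (A=0 B=0 C=8)
  2. pour(C -> B) -> (A=0 B=5 C=3)
  3. empty(B) -> (A=0 B=0 C=3)
  4. pour(C -> A) -> (A=3 B=0 C=0)
Reached target in 4 moves.

Answer: 4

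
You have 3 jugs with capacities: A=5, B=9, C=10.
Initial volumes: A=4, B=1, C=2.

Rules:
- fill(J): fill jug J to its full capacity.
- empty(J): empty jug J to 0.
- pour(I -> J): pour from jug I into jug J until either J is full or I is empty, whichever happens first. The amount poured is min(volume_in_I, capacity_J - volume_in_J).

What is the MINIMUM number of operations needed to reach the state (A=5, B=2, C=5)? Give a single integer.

BFS from (A=4, B=1, C=2). One shortest path:
  1. pour(B -> A) -> (A=5 B=0 C=2)
  2. pour(C -> B) -> (A=5 B=2 C=0)
  3. pour(A -> C) -> (A=0 B=2 C=5)
  4. fill(A) -> (A=5 B=2 C=5)
Reached target in 4 moves.

Answer: 4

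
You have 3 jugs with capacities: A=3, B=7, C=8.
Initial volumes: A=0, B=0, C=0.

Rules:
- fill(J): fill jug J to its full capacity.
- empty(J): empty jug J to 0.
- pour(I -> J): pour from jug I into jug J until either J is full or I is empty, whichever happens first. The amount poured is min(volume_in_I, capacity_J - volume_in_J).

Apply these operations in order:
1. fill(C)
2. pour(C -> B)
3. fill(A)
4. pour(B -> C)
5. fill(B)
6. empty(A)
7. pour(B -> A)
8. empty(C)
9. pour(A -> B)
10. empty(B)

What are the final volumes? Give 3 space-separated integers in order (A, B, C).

Answer: 0 0 0

Derivation:
Step 1: fill(C) -> (A=0 B=0 C=8)
Step 2: pour(C -> B) -> (A=0 B=7 C=1)
Step 3: fill(A) -> (A=3 B=7 C=1)
Step 4: pour(B -> C) -> (A=3 B=0 C=8)
Step 5: fill(B) -> (A=3 B=7 C=8)
Step 6: empty(A) -> (A=0 B=7 C=8)
Step 7: pour(B -> A) -> (A=3 B=4 C=8)
Step 8: empty(C) -> (A=3 B=4 C=0)
Step 9: pour(A -> B) -> (A=0 B=7 C=0)
Step 10: empty(B) -> (A=0 B=0 C=0)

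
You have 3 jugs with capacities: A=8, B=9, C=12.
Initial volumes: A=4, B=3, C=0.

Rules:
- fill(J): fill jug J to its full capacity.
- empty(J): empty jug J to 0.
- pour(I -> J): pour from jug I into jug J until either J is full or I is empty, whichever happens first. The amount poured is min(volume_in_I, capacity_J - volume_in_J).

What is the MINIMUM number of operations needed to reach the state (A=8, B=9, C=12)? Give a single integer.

BFS from (A=4, B=3, C=0). One shortest path:
  1. fill(A) -> (A=8 B=3 C=0)
  2. fill(B) -> (A=8 B=9 C=0)
  3. fill(C) -> (A=8 B=9 C=12)
Reached target in 3 moves.

Answer: 3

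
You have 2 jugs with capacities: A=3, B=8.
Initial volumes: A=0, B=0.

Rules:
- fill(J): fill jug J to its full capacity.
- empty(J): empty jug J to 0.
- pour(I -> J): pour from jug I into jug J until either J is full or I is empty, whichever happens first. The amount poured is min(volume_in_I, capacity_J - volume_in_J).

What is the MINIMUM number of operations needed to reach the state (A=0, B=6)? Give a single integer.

Answer: 4

Derivation:
BFS from (A=0, B=0). One shortest path:
  1. fill(A) -> (A=3 B=0)
  2. pour(A -> B) -> (A=0 B=3)
  3. fill(A) -> (A=3 B=3)
  4. pour(A -> B) -> (A=0 B=6)
Reached target in 4 moves.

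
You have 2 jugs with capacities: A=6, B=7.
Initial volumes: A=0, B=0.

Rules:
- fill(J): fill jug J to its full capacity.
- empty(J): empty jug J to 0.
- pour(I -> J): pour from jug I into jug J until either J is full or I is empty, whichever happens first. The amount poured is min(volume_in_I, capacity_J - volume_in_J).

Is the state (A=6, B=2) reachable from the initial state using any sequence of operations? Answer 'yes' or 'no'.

Answer: yes

Derivation:
BFS from (A=0, B=0):
  1. fill(B) -> (A=0 B=7)
  2. pour(B -> A) -> (A=6 B=1)
  3. empty(A) -> (A=0 B=1)
  4. pour(B -> A) -> (A=1 B=0)
  5. fill(B) -> (A=1 B=7)
  6. pour(B -> A) -> (A=6 B=2)
Target reached → yes.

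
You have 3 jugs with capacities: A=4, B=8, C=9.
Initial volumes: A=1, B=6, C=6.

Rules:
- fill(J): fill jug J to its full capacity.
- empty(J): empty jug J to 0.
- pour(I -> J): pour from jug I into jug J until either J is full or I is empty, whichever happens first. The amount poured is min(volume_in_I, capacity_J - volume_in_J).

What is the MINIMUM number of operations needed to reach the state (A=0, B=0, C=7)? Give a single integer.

Answer: 2

Derivation:
BFS from (A=1, B=6, C=6). One shortest path:
  1. empty(B) -> (A=1 B=0 C=6)
  2. pour(A -> C) -> (A=0 B=0 C=7)
Reached target in 2 moves.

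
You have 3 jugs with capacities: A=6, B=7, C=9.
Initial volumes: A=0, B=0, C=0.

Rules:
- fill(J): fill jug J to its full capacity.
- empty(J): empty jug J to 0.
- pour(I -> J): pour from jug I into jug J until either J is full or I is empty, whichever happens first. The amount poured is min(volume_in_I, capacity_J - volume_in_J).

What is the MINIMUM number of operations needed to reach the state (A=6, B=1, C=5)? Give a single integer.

Answer: 6

Derivation:
BFS from (A=0, B=0, C=0). One shortest path:
  1. fill(A) -> (A=6 B=0 C=0)
  2. pour(A -> B) -> (A=0 B=6 C=0)
  3. fill(A) -> (A=6 B=6 C=0)
  4. pour(A -> B) -> (A=5 B=7 C=0)
  5. pour(A -> C) -> (A=0 B=7 C=5)
  6. pour(B -> A) -> (A=6 B=1 C=5)
Reached target in 6 moves.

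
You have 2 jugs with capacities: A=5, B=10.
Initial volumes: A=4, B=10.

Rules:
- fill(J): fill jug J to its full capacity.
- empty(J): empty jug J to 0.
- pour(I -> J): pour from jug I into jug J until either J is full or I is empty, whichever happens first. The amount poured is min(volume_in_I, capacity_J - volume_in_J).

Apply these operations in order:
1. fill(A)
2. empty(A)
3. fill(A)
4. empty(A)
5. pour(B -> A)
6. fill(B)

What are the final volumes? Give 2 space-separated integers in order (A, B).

Answer: 5 10

Derivation:
Step 1: fill(A) -> (A=5 B=10)
Step 2: empty(A) -> (A=0 B=10)
Step 3: fill(A) -> (A=5 B=10)
Step 4: empty(A) -> (A=0 B=10)
Step 5: pour(B -> A) -> (A=5 B=5)
Step 6: fill(B) -> (A=5 B=10)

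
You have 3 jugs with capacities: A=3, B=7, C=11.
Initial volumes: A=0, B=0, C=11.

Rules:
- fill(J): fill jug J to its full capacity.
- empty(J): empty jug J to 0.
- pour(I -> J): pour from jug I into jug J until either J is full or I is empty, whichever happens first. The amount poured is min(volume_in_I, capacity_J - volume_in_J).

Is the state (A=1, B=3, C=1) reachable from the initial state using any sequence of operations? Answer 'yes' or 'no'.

Answer: no

Derivation:
BFS explored all 264 reachable states.
Reachable set includes: (0,0,0), (0,0,1), (0,0,2), (0,0,3), (0,0,4), (0,0,5), (0,0,6), (0,0,7), (0,0,8), (0,0,9), (0,0,10), (0,0,11) ...
Target (A=1, B=3, C=1) not in reachable set → no.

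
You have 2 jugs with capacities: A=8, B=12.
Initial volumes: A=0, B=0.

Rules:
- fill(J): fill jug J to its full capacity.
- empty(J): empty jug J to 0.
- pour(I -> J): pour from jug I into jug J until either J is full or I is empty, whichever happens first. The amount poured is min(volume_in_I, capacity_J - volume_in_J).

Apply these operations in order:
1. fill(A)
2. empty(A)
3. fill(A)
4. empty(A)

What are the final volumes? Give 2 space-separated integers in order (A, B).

Answer: 0 0

Derivation:
Step 1: fill(A) -> (A=8 B=0)
Step 2: empty(A) -> (A=0 B=0)
Step 3: fill(A) -> (A=8 B=0)
Step 4: empty(A) -> (A=0 B=0)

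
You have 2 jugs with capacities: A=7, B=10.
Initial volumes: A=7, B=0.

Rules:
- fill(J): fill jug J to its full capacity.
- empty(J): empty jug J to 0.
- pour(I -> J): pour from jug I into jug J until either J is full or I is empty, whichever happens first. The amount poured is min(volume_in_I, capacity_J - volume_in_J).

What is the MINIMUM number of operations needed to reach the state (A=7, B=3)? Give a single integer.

BFS from (A=7, B=0). One shortest path:
  1. empty(A) -> (A=0 B=0)
  2. fill(B) -> (A=0 B=10)
  3. pour(B -> A) -> (A=7 B=3)
Reached target in 3 moves.

Answer: 3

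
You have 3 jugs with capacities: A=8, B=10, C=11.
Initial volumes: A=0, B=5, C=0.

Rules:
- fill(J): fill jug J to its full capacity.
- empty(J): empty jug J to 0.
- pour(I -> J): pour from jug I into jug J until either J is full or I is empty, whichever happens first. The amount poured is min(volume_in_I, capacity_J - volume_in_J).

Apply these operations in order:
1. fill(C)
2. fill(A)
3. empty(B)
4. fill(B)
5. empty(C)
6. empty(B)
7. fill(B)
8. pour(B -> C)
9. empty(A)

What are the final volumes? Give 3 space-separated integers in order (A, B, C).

Step 1: fill(C) -> (A=0 B=5 C=11)
Step 2: fill(A) -> (A=8 B=5 C=11)
Step 3: empty(B) -> (A=8 B=0 C=11)
Step 4: fill(B) -> (A=8 B=10 C=11)
Step 5: empty(C) -> (A=8 B=10 C=0)
Step 6: empty(B) -> (A=8 B=0 C=0)
Step 7: fill(B) -> (A=8 B=10 C=0)
Step 8: pour(B -> C) -> (A=8 B=0 C=10)
Step 9: empty(A) -> (A=0 B=0 C=10)

Answer: 0 0 10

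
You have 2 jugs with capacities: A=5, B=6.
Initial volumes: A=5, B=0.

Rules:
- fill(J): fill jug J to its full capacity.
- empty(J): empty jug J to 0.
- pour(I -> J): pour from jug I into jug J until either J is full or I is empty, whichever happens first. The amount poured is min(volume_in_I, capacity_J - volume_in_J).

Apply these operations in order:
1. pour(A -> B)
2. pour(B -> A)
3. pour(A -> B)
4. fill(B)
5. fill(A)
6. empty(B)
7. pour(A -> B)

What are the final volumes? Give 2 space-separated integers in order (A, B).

Step 1: pour(A -> B) -> (A=0 B=5)
Step 2: pour(B -> A) -> (A=5 B=0)
Step 3: pour(A -> B) -> (A=0 B=5)
Step 4: fill(B) -> (A=0 B=6)
Step 5: fill(A) -> (A=5 B=6)
Step 6: empty(B) -> (A=5 B=0)
Step 7: pour(A -> B) -> (A=0 B=5)

Answer: 0 5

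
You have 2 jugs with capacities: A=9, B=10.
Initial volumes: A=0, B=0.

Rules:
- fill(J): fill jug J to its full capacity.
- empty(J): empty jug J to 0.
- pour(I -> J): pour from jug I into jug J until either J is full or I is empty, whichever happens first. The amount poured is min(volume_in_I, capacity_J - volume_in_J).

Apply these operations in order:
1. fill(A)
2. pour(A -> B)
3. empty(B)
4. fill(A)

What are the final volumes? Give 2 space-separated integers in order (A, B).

Step 1: fill(A) -> (A=9 B=0)
Step 2: pour(A -> B) -> (A=0 B=9)
Step 3: empty(B) -> (A=0 B=0)
Step 4: fill(A) -> (A=9 B=0)

Answer: 9 0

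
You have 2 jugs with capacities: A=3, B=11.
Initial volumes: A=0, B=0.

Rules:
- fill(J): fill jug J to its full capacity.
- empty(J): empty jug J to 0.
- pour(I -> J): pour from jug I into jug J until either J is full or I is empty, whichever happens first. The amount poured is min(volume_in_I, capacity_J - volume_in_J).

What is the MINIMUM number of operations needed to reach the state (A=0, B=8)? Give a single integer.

Answer: 3

Derivation:
BFS from (A=0, B=0). One shortest path:
  1. fill(B) -> (A=0 B=11)
  2. pour(B -> A) -> (A=3 B=8)
  3. empty(A) -> (A=0 B=8)
Reached target in 3 moves.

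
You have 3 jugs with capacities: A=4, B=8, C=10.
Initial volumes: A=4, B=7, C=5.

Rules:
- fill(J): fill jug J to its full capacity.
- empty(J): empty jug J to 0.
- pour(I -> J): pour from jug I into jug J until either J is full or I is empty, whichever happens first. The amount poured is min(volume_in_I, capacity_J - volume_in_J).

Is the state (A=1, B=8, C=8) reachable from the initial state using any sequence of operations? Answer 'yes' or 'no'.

BFS from (A=4, B=7, C=5):
  1. empty(B) -> (A=4 B=0 C=5)
  2. pour(C -> B) -> (A=4 B=5 C=0)
  3. pour(A -> B) -> (A=1 B=8 C=0)
  4. pour(B -> C) -> (A=1 B=0 C=8)
  5. fill(B) -> (A=1 B=8 C=8)
Target reached → yes.

Answer: yes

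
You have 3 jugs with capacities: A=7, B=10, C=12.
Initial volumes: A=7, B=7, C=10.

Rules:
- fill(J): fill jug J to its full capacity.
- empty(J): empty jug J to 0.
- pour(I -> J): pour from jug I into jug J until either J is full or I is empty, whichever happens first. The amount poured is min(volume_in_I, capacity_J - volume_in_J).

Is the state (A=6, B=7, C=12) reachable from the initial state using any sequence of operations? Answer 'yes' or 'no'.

Answer: yes

Derivation:
BFS from (A=7, B=7, C=10):
  1. empty(A) -> (A=0 B=7 C=10)
  2. fill(B) -> (A=0 B=10 C=10)
  3. pour(B -> A) -> (A=7 B=3 C=10)
  4. empty(A) -> (A=0 B=3 C=10)
  5. pour(B -> A) -> (A=3 B=0 C=10)
  6. pour(C -> A) -> (A=7 B=0 C=6)
  7. pour(A -> B) -> (A=0 B=7 C=6)
  8. pour(C -> A) -> (A=6 B=7 C=0)
  9. fill(C) -> (A=6 B=7 C=12)
Target reached → yes.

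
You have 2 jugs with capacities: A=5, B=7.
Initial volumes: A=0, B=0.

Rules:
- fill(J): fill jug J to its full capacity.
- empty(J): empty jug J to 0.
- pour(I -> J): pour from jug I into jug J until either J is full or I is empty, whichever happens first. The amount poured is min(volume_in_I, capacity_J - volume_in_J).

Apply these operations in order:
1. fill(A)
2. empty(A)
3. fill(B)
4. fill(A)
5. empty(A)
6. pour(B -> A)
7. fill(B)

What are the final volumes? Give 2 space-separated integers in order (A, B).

Answer: 5 7

Derivation:
Step 1: fill(A) -> (A=5 B=0)
Step 2: empty(A) -> (A=0 B=0)
Step 3: fill(B) -> (A=0 B=7)
Step 4: fill(A) -> (A=5 B=7)
Step 5: empty(A) -> (A=0 B=7)
Step 6: pour(B -> A) -> (A=5 B=2)
Step 7: fill(B) -> (A=5 B=7)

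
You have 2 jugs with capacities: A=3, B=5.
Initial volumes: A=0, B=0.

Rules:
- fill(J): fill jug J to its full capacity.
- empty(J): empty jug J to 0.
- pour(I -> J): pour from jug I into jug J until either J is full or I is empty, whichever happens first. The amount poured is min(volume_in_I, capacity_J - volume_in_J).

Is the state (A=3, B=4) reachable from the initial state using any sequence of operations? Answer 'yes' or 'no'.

Answer: yes

Derivation:
BFS from (A=0, B=0):
  1. fill(B) -> (A=0 B=5)
  2. pour(B -> A) -> (A=3 B=2)
  3. empty(A) -> (A=0 B=2)
  4. pour(B -> A) -> (A=2 B=0)
  5. fill(B) -> (A=2 B=5)
  6. pour(B -> A) -> (A=3 B=4)
Target reached → yes.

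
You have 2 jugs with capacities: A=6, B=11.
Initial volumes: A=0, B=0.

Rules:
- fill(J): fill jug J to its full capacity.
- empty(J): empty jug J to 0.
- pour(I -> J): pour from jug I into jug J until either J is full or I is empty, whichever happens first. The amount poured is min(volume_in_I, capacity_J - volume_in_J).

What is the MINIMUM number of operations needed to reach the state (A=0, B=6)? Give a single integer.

Answer: 2

Derivation:
BFS from (A=0, B=0). One shortest path:
  1. fill(A) -> (A=6 B=0)
  2. pour(A -> B) -> (A=0 B=6)
Reached target in 2 moves.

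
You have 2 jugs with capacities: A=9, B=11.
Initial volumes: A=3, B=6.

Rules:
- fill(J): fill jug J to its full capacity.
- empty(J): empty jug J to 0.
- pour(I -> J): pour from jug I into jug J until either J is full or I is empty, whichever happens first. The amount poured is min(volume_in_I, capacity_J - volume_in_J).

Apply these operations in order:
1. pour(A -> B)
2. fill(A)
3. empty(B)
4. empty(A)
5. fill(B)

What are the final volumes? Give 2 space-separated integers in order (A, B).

Step 1: pour(A -> B) -> (A=0 B=9)
Step 2: fill(A) -> (A=9 B=9)
Step 3: empty(B) -> (A=9 B=0)
Step 4: empty(A) -> (A=0 B=0)
Step 5: fill(B) -> (A=0 B=11)

Answer: 0 11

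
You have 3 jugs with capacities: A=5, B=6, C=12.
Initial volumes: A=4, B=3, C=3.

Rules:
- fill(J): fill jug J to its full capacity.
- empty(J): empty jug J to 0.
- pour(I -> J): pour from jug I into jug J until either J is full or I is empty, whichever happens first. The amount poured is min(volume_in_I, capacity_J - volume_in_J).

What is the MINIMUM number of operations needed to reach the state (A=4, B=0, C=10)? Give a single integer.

Answer: 7

Derivation:
BFS from (A=4, B=3, C=3). One shortest path:
  1. fill(A) -> (A=5 B=3 C=3)
  2. fill(B) -> (A=5 B=6 C=3)
  3. pour(B -> C) -> (A=5 B=0 C=9)
  4. pour(A -> B) -> (A=0 B=5 C=9)
  5. pour(C -> A) -> (A=5 B=5 C=4)
  6. pour(A -> B) -> (A=4 B=6 C=4)
  7. pour(B -> C) -> (A=4 B=0 C=10)
Reached target in 7 moves.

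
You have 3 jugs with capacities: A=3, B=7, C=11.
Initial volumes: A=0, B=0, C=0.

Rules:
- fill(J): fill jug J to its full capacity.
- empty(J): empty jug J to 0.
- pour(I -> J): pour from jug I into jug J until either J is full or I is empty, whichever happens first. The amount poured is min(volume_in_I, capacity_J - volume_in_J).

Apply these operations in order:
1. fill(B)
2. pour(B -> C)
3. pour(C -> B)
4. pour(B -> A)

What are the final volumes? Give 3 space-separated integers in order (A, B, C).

Step 1: fill(B) -> (A=0 B=7 C=0)
Step 2: pour(B -> C) -> (A=0 B=0 C=7)
Step 3: pour(C -> B) -> (A=0 B=7 C=0)
Step 4: pour(B -> A) -> (A=3 B=4 C=0)

Answer: 3 4 0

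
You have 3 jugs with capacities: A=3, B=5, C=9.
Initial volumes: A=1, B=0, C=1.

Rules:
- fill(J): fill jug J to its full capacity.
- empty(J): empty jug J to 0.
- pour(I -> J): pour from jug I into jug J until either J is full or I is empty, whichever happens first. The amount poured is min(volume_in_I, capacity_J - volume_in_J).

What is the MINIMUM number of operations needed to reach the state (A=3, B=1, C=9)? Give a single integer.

Answer: 3

Derivation:
BFS from (A=1, B=0, C=1). One shortest path:
  1. fill(A) -> (A=3 B=0 C=1)
  2. pour(C -> B) -> (A=3 B=1 C=0)
  3. fill(C) -> (A=3 B=1 C=9)
Reached target in 3 moves.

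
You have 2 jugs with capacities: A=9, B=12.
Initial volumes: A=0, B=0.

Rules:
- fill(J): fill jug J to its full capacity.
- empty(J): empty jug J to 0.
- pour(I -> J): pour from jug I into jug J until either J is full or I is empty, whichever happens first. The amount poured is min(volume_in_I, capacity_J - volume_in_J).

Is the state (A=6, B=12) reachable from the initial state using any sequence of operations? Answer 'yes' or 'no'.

Answer: yes

Derivation:
BFS from (A=0, B=0):
  1. fill(A) -> (A=9 B=0)
  2. pour(A -> B) -> (A=0 B=9)
  3. fill(A) -> (A=9 B=9)
  4. pour(A -> B) -> (A=6 B=12)
Target reached → yes.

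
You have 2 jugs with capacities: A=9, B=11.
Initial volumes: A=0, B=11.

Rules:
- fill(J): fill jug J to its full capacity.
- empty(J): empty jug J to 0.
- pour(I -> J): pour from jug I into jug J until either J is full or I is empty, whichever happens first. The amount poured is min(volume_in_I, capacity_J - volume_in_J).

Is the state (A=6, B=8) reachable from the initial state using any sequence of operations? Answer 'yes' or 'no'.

Answer: no

Derivation:
BFS explored all 40 reachable states.
Reachable set includes: (0,0), (0,1), (0,2), (0,3), (0,4), (0,5), (0,6), (0,7), (0,8), (0,9), (0,10), (0,11) ...
Target (A=6, B=8) not in reachable set → no.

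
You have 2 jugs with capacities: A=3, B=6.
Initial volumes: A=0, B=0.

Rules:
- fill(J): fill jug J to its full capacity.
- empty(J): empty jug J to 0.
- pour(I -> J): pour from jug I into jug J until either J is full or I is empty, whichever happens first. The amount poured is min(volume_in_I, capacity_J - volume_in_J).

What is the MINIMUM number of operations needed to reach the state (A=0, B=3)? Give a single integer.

BFS from (A=0, B=0). One shortest path:
  1. fill(A) -> (A=3 B=0)
  2. pour(A -> B) -> (A=0 B=3)
Reached target in 2 moves.

Answer: 2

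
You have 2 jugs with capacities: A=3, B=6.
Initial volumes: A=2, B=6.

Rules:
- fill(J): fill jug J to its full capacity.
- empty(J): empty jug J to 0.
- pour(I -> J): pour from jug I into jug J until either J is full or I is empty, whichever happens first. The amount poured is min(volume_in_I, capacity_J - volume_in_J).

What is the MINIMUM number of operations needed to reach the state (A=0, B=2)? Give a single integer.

BFS from (A=2, B=6). One shortest path:
  1. empty(B) -> (A=2 B=0)
  2. pour(A -> B) -> (A=0 B=2)
Reached target in 2 moves.

Answer: 2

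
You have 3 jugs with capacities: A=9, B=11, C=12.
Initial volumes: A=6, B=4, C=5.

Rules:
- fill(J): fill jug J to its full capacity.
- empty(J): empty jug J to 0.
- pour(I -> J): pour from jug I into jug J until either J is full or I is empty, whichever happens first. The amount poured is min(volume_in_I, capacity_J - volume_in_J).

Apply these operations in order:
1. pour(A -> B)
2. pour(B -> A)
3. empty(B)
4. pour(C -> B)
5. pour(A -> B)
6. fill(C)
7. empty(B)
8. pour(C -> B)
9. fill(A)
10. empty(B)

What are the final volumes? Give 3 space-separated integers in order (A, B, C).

Step 1: pour(A -> B) -> (A=0 B=10 C=5)
Step 2: pour(B -> A) -> (A=9 B=1 C=5)
Step 3: empty(B) -> (A=9 B=0 C=5)
Step 4: pour(C -> B) -> (A=9 B=5 C=0)
Step 5: pour(A -> B) -> (A=3 B=11 C=0)
Step 6: fill(C) -> (A=3 B=11 C=12)
Step 7: empty(B) -> (A=3 B=0 C=12)
Step 8: pour(C -> B) -> (A=3 B=11 C=1)
Step 9: fill(A) -> (A=9 B=11 C=1)
Step 10: empty(B) -> (A=9 B=0 C=1)

Answer: 9 0 1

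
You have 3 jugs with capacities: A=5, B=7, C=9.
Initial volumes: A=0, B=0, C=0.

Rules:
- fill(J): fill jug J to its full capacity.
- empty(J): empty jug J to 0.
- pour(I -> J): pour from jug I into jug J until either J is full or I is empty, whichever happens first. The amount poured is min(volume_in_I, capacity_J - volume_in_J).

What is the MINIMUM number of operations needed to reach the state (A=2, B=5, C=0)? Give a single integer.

Answer: 5

Derivation:
BFS from (A=0, B=0, C=0). One shortest path:
  1. fill(B) -> (A=0 B=7 C=0)
  2. pour(B -> A) -> (A=5 B=2 C=0)
  3. pour(A -> C) -> (A=0 B=2 C=5)
  4. pour(B -> A) -> (A=2 B=0 C=5)
  5. pour(C -> B) -> (A=2 B=5 C=0)
Reached target in 5 moves.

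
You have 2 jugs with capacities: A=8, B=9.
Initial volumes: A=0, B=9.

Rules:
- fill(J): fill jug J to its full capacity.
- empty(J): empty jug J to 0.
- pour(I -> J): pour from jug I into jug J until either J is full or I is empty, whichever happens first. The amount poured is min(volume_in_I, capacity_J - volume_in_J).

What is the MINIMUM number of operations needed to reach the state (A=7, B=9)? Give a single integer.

BFS from (A=0, B=9). One shortest path:
  1. fill(A) -> (A=8 B=9)
  2. empty(B) -> (A=8 B=0)
  3. pour(A -> B) -> (A=0 B=8)
  4. fill(A) -> (A=8 B=8)
  5. pour(A -> B) -> (A=7 B=9)
Reached target in 5 moves.

Answer: 5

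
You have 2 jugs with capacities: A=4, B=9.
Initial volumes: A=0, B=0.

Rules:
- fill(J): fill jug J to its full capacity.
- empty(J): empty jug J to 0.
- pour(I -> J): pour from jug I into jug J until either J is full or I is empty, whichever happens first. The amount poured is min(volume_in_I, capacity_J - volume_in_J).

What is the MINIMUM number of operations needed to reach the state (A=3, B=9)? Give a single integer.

Answer: 6

Derivation:
BFS from (A=0, B=0). One shortest path:
  1. fill(A) -> (A=4 B=0)
  2. pour(A -> B) -> (A=0 B=4)
  3. fill(A) -> (A=4 B=4)
  4. pour(A -> B) -> (A=0 B=8)
  5. fill(A) -> (A=4 B=8)
  6. pour(A -> B) -> (A=3 B=9)
Reached target in 6 moves.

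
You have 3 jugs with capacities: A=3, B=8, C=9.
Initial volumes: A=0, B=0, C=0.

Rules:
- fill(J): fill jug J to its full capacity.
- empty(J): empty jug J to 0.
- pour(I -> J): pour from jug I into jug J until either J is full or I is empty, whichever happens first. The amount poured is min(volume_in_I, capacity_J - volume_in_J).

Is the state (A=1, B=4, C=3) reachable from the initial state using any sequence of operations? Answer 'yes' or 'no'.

Answer: no

Derivation:
BFS explored all 248 reachable states.
Reachable set includes: (0,0,0), (0,0,1), (0,0,2), (0,0,3), (0,0,4), (0,0,5), (0,0,6), (0,0,7), (0,0,8), (0,0,9), (0,1,0), (0,1,1) ...
Target (A=1, B=4, C=3) not in reachable set → no.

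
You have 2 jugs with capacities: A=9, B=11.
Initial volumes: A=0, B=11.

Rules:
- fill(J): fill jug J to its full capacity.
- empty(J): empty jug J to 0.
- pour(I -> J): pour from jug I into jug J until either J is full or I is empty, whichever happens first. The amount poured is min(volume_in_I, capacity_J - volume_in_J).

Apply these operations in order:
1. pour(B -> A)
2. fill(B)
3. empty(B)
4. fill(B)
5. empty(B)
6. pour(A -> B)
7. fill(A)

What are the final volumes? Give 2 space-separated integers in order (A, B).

Answer: 9 9

Derivation:
Step 1: pour(B -> A) -> (A=9 B=2)
Step 2: fill(B) -> (A=9 B=11)
Step 3: empty(B) -> (A=9 B=0)
Step 4: fill(B) -> (A=9 B=11)
Step 5: empty(B) -> (A=9 B=0)
Step 6: pour(A -> B) -> (A=0 B=9)
Step 7: fill(A) -> (A=9 B=9)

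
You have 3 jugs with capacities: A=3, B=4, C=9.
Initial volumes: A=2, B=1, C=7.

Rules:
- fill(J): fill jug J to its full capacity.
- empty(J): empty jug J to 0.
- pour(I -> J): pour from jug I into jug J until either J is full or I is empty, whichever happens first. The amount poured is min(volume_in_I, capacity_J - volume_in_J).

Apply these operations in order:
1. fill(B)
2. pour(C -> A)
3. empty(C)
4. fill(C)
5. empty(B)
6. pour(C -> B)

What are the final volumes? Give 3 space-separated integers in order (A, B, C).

Answer: 3 4 5

Derivation:
Step 1: fill(B) -> (A=2 B=4 C=7)
Step 2: pour(C -> A) -> (A=3 B=4 C=6)
Step 3: empty(C) -> (A=3 B=4 C=0)
Step 4: fill(C) -> (A=3 B=4 C=9)
Step 5: empty(B) -> (A=3 B=0 C=9)
Step 6: pour(C -> B) -> (A=3 B=4 C=5)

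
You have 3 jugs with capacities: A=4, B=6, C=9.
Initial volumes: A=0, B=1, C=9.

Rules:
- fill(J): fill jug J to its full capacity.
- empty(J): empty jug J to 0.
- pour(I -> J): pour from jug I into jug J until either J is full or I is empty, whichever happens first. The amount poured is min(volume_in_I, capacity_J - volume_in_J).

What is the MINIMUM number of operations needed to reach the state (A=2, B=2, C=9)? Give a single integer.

BFS from (A=0, B=1, C=9). One shortest path:
  1. fill(A) -> (A=4 B=1 C=9)
  2. empty(B) -> (A=4 B=0 C=9)
  3. pour(A -> B) -> (A=0 B=4 C=9)
  4. pour(C -> A) -> (A=4 B=4 C=5)
  5. pour(A -> B) -> (A=2 B=6 C=5)
  6. pour(B -> C) -> (A=2 B=2 C=9)
Reached target in 6 moves.

Answer: 6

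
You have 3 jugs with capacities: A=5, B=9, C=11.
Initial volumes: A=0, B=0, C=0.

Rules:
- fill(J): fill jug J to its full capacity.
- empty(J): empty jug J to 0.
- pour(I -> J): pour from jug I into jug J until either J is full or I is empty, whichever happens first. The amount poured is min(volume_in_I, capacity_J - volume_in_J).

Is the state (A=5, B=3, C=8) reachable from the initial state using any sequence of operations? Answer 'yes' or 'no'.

BFS from (A=0, B=0, C=0):
  1. fill(C) -> (A=0 B=0 C=11)
  2. pour(C -> A) -> (A=5 B=0 C=6)
  3. pour(C -> B) -> (A=5 B=6 C=0)
  4. pour(A -> C) -> (A=0 B=6 C=5)
  5. fill(A) -> (A=5 B=6 C=5)
  6. pour(A -> B) -> (A=2 B=9 C=5)
  7. pour(B -> C) -> (A=2 B=3 C=11)
  8. pour(C -> A) -> (A=5 B=3 C=8)
Target reached → yes.

Answer: yes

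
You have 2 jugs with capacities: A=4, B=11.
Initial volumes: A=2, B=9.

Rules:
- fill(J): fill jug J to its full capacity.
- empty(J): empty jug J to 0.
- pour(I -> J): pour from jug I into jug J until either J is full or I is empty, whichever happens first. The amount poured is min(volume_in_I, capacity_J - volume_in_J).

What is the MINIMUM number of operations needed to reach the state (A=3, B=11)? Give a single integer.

Answer: 6

Derivation:
BFS from (A=2, B=9). One shortest path:
  1. pour(B -> A) -> (A=4 B=7)
  2. empty(A) -> (A=0 B=7)
  3. pour(B -> A) -> (A=4 B=3)
  4. empty(A) -> (A=0 B=3)
  5. pour(B -> A) -> (A=3 B=0)
  6. fill(B) -> (A=3 B=11)
Reached target in 6 moves.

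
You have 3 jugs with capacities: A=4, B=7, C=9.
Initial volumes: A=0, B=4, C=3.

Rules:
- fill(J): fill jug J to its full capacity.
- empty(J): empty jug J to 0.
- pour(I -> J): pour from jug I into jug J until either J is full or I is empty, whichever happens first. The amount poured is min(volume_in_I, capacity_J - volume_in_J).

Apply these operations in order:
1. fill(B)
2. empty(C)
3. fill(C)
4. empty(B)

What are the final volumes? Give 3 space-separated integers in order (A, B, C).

Answer: 0 0 9

Derivation:
Step 1: fill(B) -> (A=0 B=7 C=3)
Step 2: empty(C) -> (A=0 B=7 C=0)
Step 3: fill(C) -> (A=0 B=7 C=9)
Step 4: empty(B) -> (A=0 B=0 C=9)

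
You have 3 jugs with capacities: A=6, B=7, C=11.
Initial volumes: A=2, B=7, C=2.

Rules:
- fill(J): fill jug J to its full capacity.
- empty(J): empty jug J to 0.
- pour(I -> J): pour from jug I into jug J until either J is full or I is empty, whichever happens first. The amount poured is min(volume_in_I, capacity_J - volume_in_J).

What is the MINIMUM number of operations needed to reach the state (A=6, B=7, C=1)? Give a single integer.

BFS from (A=2, B=7, C=2). One shortest path:
  1. fill(C) -> (A=2 B=7 C=11)
  2. pour(C -> A) -> (A=6 B=7 C=7)
  3. empty(A) -> (A=0 B=7 C=7)
  4. pour(C -> A) -> (A=6 B=7 C=1)
Reached target in 4 moves.

Answer: 4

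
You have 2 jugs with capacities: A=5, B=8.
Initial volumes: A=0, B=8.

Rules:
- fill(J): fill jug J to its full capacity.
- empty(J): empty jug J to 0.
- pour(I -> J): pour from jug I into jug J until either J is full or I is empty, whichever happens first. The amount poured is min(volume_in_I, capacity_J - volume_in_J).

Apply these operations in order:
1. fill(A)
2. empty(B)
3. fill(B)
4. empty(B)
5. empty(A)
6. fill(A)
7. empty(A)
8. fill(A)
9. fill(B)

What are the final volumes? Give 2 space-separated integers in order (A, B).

Answer: 5 8

Derivation:
Step 1: fill(A) -> (A=5 B=8)
Step 2: empty(B) -> (A=5 B=0)
Step 3: fill(B) -> (A=5 B=8)
Step 4: empty(B) -> (A=5 B=0)
Step 5: empty(A) -> (A=0 B=0)
Step 6: fill(A) -> (A=5 B=0)
Step 7: empty(A) -> (A=0 B=0)
Step 8: fill(A) -> (A=5 B=0)
Step 9: fill(B) -> (A=5 B=8)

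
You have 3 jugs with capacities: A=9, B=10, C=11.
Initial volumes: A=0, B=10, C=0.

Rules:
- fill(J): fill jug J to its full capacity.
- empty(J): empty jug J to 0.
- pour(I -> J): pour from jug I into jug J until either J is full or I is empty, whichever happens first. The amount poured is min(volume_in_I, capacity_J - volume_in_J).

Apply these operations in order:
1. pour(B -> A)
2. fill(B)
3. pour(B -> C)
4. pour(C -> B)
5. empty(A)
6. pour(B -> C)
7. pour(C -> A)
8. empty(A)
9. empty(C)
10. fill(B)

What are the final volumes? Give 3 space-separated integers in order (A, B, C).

Step 1: pour(B -> A) -> (A=9 B=1 C=0)
Step 2: fill(B) -> (A=9 B=10 C=0)
Step 3: pour(B -> C) -> (A=9 B=0 C=10)
Step 4: pour(C -> B) -> (A=9 B=10 C=0)
Step 5: empty(A) -> (A=0 B=10 C=0)
Step 6: pour(B -> C) -> (A=0 B=0 C=10)
Step 7: pour(C -> A) -> (A=9 B=0 C=1)
Step 8: empty(A) -> (A=0 B=0 C=1)
Step 9: empty(C) -> (A=0 B=0 C=0)
Step 10: fill(B) -> (A=0 B=10 C=0)

Answer: 0 10 0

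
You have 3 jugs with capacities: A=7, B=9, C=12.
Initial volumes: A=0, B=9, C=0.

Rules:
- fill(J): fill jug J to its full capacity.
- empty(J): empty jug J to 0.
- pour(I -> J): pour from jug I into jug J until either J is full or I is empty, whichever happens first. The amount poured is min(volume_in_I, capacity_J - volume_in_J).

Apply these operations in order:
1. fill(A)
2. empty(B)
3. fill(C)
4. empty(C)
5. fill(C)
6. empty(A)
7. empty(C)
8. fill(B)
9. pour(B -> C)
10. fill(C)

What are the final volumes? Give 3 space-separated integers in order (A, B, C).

Answer: 0 0 12

Derivation:
Step 1: fill(A) -> (A=7 B=9 C=0)
Step 2: empty(B) -> (A=7 B=0 C=0)
Step 3: fill(C) -> (A=7 B=0 C=12)
Step 4: empty(C) -> (A=7 B=0 C=0)
Step 5: fill(C) -> (A=7 B=0 C=12)
Step 6: empty(A) -> (A=0 B=0 C=12)
Step 7: empty(C) -> (A=0 B=0 C=0)
Step 8: fill(B) -> (A=0 B=9 C=0)
Step 9: pour(B -> C) -> (A=0 B=0 C=9)
Step 10: fill(C) -> (A=0 B=0 C=12)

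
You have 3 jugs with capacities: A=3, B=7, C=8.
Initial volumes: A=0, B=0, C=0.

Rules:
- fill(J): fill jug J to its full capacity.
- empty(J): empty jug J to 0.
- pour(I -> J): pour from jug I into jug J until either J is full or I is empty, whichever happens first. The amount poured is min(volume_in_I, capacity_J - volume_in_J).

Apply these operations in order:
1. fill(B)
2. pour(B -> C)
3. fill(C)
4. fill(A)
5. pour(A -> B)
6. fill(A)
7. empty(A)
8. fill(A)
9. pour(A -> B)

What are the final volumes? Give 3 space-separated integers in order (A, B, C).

Step 1: fill(B) -> (A=0 B=7 C=0)
Step 2: pour(B -> C) -> (A=0 B=0 C=7)
Step 3: fill(C) -> (A=0 B=0 C=8)
Step 4: fill(A) -> (A=3 B=0 C=8)
Step 5: pour(A -> B) -> (A=0 B=3 C=8)
Step 6: fill(A) -> (A=3 B=3 C=8)
Step 7: empty(A) -> (A=0 B=3 C=8)
Step 8: fill(A) -> (A=3 B=3 C=8)
Step 9: pour(A -> B) -> (A=0 B=6 C=8)

Answer: 0 6 8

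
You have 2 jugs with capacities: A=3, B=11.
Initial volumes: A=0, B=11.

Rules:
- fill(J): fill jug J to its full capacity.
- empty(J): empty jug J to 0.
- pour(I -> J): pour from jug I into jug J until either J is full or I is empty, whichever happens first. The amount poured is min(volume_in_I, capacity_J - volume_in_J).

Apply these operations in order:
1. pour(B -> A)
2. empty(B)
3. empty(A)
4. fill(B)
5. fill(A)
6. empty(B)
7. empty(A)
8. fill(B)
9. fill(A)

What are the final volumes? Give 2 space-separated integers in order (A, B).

Step 1: pour(B -> A) -> (A=3 B=8)
Step 2: empty(B) -> (A=3 B=0)
Step 3: empty(A) -> (A=0 B=0)
Step 4: fill(B) -> (A=0 B=11)
Step 5: fill(A) -> (A=3 B=11)
Step 6: empty(B) -> (A=3 B=0)
Step 7: empty(A) -> (A=0 B=0)
Step 8: fill(B) -> (A=0 B=11)
Step 9: fill(A) -> (A=3 B=11)

Answer: 3 11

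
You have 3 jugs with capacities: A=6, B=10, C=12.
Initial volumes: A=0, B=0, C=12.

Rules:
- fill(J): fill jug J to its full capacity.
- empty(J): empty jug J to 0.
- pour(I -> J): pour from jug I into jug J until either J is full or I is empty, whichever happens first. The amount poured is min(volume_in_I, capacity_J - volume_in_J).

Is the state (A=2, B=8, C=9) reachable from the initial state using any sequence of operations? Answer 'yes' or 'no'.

BFS explored all 128 reachable states.
Reachable set includes: (0,0,0), (0,0,2), (0,0,4), (0,0,6), (0,0,8), (0,0,10), (0,0,12), (0,2,0), (0,2,2), (0,2,4), (0,2,6), (0,2,8) ...
Target (A=2, B=8, C=9) not in reachable set → no.

Answer: no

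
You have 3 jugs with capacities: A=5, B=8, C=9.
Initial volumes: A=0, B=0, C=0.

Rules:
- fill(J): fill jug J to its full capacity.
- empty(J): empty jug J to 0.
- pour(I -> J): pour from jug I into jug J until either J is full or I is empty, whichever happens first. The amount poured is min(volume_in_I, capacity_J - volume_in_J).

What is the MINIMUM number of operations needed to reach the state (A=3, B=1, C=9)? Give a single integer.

Answer: 7

Derivation:
BFS from (A=0, B=0, C=0). One shortest path:
  1. fill(C) -> (A=0 B=0 C=9)
  2. pour(C -> B) -> (A=0 B=8 C=1)
  3. pour(B -> A) -> (A=5 B=3 C=1)
  4. empty(A) -> (A=0 B=3 C=1)
  5. pour(B -> A) -> (A=3 B=0 C=1)
  6. pour(C -> B) -> (A=3 B=1 C=0)
  7. fill(C) -> (A=3 B=1 C=9)
Reached target in 7 moves.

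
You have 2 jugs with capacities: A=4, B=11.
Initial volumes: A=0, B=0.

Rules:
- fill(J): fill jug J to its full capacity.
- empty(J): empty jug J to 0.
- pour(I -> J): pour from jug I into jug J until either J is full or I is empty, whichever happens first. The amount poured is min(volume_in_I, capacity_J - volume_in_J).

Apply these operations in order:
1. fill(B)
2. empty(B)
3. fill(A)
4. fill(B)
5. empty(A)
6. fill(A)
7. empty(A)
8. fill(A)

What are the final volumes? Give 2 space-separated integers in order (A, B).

Answer: 4 11

Derivation:
Step 1: fill(B) -> (A=0 B=11)
Step 2: empty(B) -> (A=0 B=0)
Step 3: fill(A) -> (A=4 B=0)
Step 4: fill(B) -> (A=4 B=11)
Step 5: empty(A) -> (A=0 B=11)
Step 6: fill(A) -> (A=4 B=11)
Step 7: empty(A) -> (A=0 B=11)
Step 8: fill(A) -> (A=4 B=11)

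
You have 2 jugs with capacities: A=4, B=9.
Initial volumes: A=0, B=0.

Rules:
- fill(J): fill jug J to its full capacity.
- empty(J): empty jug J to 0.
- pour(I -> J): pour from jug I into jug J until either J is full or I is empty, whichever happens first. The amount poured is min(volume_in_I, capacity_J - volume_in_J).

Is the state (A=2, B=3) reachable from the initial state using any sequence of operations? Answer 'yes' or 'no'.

BFS explored all 26 reachable states.
Reachable set includes: (0,0), (0,1), (0,2), (0,3), (0,4), (0,5), (0,6), (0,7), (0,8), (0,9), (1,0), (1,9) ...
Target (A=2, B=3) not in reachable set → no.

Answer: no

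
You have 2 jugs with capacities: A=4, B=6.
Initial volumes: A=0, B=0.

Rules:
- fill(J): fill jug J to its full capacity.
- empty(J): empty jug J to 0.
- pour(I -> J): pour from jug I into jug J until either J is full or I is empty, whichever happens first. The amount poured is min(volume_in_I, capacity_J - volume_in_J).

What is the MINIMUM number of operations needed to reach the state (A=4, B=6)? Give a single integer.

BFS from (A=0, B=0). One shortest path:
  1. fill(A) -> (A=4 B=0)
  2. fill(B) -> (A=4 B=6)
Reached target in 2 moves.

Answer: 2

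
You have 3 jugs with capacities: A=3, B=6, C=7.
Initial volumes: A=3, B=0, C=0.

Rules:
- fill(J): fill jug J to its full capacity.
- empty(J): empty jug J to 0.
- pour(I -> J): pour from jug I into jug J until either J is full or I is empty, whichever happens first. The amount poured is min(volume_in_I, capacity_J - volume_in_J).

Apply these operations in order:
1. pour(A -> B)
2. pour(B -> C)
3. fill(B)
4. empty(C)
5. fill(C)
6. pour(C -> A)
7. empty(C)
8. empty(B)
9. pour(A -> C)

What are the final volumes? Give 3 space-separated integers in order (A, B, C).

Answer: 0 0 3

Derivation:
Step 1: pour(A -> B) -> (A=0 B=3 C=0)
Step 2: pour(B -> C) -> (A=0 B=0 C=3)
Step 3: fill(B) -> (A=0 B=6 C=3)
Step 4: empty(C) -> (A=0 B=6 C=0)
Step 5: fill(C) -> (A=0 B=6 C=7)
Step 6: pour(C -> A) -> (A=3 B=6 C=4)
Step 7: empty(C) -> (A=3 B=6 C=0)
Step 8: empty(B) -> (A=3 B=0 C=0)
Step 9: pour(A -> C) -> (A=0 B=0 C=3)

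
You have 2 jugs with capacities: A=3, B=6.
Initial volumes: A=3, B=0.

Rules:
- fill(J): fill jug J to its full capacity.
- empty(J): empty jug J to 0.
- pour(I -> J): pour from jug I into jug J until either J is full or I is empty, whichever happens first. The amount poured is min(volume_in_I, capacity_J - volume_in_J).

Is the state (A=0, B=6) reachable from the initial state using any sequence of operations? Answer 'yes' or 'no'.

BFS from (A=3, B=0):
  1. empty(A) -> (A=0 B=0)
  2. fill(B) -> (A=0 B=6)
Target reached → yes.

Answer: yes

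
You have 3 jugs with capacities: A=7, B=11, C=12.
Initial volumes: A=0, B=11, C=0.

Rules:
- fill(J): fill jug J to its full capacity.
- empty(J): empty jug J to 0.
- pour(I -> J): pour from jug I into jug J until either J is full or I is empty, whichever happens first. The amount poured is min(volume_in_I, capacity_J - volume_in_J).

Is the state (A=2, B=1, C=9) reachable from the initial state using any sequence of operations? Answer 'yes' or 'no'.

Answer: no

Derivation:
BFS explored all 588 reachable states.
Reachable set includes: (0,0,0), (0,0,1), (0,0,2), (0,0,3), (0,0,4), (0,0,5), (0,0,6), (0,0,7), (0,0,8), (0,0,9), (0,0,10), (0,0,11) ...
Target (A=2, B=1, C=9) not in reachable set → no.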